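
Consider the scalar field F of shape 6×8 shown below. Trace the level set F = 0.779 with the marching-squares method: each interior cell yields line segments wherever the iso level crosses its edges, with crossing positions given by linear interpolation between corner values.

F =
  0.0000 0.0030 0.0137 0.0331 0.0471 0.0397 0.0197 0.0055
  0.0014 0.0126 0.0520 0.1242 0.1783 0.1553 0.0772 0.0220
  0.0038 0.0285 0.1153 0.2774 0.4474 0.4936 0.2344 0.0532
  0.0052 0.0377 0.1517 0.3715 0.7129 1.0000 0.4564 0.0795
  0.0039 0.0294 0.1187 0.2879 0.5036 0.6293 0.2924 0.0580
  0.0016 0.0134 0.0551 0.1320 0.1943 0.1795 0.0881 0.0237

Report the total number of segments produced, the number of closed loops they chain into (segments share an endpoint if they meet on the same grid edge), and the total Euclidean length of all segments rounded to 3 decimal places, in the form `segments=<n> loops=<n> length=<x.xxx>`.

segments=4 loops=1 length=3.177

cell (2,4): code 0100 → (2.564,5.000)–(3.000,4.230)
cell (2,5): code 1000 → (3.000,5.407)–(2.564,5.000)
cell (3,4): code 0010 → (3.000,4.230)–(3.596,5.000)
cell (3,5): code 0001 → (3.596,5.000)–(3.000,5.407)
total: 4 segments, chained into 1 closed loop(s), length Σ = 3.176537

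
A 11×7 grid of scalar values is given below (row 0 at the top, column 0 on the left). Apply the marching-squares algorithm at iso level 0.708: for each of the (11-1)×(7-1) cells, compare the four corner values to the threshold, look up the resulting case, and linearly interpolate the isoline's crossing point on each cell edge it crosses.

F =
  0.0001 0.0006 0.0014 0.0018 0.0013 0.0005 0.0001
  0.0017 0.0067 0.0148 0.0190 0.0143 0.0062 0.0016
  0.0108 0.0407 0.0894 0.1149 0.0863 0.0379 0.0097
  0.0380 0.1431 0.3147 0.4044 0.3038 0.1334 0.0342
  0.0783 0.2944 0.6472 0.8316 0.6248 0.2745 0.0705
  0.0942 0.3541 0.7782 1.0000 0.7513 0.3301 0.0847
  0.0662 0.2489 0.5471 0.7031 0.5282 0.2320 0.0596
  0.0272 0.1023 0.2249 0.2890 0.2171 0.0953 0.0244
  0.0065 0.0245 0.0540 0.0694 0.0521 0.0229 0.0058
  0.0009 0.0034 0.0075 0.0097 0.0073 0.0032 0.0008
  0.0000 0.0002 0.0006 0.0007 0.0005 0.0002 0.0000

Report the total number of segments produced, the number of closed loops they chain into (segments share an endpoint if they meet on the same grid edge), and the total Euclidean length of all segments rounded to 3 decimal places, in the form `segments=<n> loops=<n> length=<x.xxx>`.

segments=10 loops=1 length=6.701

cell (3,2): code 0100 → (3.711,3.000)–(4.000,2.330)
cell (3,3): code 1000 → (4.000,3.598)–(3.711,3.000)
cell (4,1): code 0100 → (4.464,2.000)–(5.000,1.834)
cell (4,2): code 1110 → (4.000,2.330)–(4.464,2.000)
cell (4,3): code 1101 → (4.658,4.000)–(4.000,3.598)
cell (4,4): code 1000 → (5.000,4.103)–(4.658,4.000)
cell (5,1): code 0010 → (5.000,1.834)–(5.304,2.000)
cell (5,2): code 0011 → (5.304,2.000)–(5.983,3.000)
cell (5,3): code 0011 → (5.983,3.000)–(5.194,4.000)
cell (5,4): code 0001 → (5.194,4.000)–(5.000,4.103)
total: 10 segments, chained into 1 closed loop(s), length Σ = 6.701409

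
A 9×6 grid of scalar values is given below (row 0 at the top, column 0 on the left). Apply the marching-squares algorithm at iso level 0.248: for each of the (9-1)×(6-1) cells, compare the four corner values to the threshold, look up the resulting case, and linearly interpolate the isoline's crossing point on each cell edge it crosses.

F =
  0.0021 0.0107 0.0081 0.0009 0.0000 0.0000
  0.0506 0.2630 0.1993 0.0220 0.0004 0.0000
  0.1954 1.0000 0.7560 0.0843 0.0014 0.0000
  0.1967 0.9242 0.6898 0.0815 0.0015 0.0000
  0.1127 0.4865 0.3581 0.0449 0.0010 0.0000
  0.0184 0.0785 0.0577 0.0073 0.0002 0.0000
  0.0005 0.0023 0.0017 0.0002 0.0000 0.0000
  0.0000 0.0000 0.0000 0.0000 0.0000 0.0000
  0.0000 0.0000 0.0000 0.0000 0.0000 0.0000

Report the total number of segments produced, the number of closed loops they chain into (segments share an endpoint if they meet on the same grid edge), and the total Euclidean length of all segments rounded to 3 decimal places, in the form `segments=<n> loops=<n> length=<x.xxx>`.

segments=12 loops=1 length=10.118

cell (0,0): code 0100 → (0.941,1.000)–(1.000,0.929)
cell (0,1): code 1000 → (1.000,1.235)–(0.941,1.000)
cell (1,0): code 0110 → (1.000,0.929)–(2.000,0.065)
cell (1,1): code 1101 → (1.087,2.000)–(1.000,1.235)
cell (1,2): code 1000 → (2.000,2.756)–(1.087,2.000)
cell (2,0): code 0110 → (2.000,0.065)–(3.000,0.071)
cell (2,2): code 1001 → (3.000,2.726)–(2.000,2.756)
cell (3,0): code 0110 → (3.000,0.071)–(4.000,0.362)
cell (3,2): code 1001 → (4.000,2.352)–(3.000,2.726)
cell (4,0): code 0010 → (4.000,0.362)–(4.585,1.000)
cell (4,1): code 0011 → (4.585,1.000)–(4.367,2.000)
cell (4,2): code 0001 → (4.367,2.000)–(4.000,2.352)
total: 12 segments, chained into 1 closed loop(s), length Σ = 10.118091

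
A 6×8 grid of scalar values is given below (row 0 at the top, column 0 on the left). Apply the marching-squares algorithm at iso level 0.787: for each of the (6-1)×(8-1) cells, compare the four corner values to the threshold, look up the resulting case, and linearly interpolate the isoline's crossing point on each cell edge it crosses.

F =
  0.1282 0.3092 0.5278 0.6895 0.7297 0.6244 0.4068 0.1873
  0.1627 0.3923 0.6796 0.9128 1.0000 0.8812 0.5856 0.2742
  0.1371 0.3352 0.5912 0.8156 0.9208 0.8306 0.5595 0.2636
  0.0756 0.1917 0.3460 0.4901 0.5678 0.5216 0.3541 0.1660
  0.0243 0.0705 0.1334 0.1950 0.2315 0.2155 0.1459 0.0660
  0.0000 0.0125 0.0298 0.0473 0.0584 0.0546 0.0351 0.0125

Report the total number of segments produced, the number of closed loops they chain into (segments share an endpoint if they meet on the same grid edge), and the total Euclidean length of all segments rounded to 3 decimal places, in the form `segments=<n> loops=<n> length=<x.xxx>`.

cell (0,2): code 0100 → (0.437,3.000)–(1.000,2.461)
cell (0,3): code 1100 → (0.212,4.000)–(0.437,3.000)
cell (0,4): code 1100 → (0.633,5.000)–(0.212,4.000)
cell (0,5): code 1000 → (1.000,5.319)–(0.633,5.000)
cell (1,2): code 0110 → (1.000,2.461)–(2.000,2.873)
cell (1,5): code 1001 → (2.000,5.161)–(1.000,5.319)
cell (2,2): code 0010 → (2.000,2.873)–(2.088,3.000)
cell (2,3): code 0011 → (2.088,3.000)–(2.379,4.000)
cell (2,4): code 0011 → (2.379,4.000)–(2.141,5.000)
cell (2,5): code 0001 → (2.141,5.000)–(2.000,5.161)
total: 10 segments, chained into 1 closed loop(s), length Σ = 7.908037

segments=10 loops=1 length=7.908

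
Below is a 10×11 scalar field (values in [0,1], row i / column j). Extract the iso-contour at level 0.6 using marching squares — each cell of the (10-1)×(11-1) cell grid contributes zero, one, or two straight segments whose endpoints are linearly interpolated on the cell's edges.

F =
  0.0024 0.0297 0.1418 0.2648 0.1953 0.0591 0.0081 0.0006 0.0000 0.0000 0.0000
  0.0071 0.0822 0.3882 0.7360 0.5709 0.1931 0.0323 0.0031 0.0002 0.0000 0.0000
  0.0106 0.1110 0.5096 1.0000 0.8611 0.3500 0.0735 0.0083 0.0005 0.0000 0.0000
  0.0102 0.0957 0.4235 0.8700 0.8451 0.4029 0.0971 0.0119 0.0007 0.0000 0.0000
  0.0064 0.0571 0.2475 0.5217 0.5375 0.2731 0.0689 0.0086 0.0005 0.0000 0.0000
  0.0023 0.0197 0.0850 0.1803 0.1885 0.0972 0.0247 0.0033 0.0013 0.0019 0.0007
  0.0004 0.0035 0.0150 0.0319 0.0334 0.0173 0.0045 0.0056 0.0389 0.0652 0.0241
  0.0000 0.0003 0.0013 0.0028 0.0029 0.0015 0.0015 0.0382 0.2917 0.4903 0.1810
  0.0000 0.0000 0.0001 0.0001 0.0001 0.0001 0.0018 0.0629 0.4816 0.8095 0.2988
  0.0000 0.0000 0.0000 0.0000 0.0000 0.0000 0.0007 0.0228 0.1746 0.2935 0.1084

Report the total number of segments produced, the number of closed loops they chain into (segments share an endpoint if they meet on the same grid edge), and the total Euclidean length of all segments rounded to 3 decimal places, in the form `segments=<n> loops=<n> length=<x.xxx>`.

segments=14 loops=2 length=11.684

cell (0,2): code 0100 → (0.711,3.000)–(1.000,2.609)
cell (0,3): code 1000 → (1.000,3.824)–(0.711,3.000)
cell (1,2): code 0110 → (1.000,2.609)–(2.000,2.184)
cell (1,3): code 1101 → (1.100,4.000)–(1.000,3.824)
cell (1,4): code 1000 → (2.000,4.511)–(1.100,4.000)
cell (2,2): code 0110 → (2.000,2.184)–(3.000,2.395)
cell (2,4): code 1001 → (3.000,4.554)–(2.000,4.511)
cell (3,2): code 0010 → (3.000,2.395)–(3.775,3.000)
cell (3,3): code 0011 → (3.775,3.000)–(3.797,4.000)
cell (3,4): code 0001 → (3.797,4.000)–(3.000,4.554)
cell (7,8): code 0100 → (7.344,9.000)–(8.000,8.361)
cell (7,9): code 1000 → (8.000,9.410)–(7.344,9.000)
cell (8,8): code 0010 → (8.000,8.361)–(8.406,9.000)
cell (8,9): code 0001 → (8.406,9.000)–(8.000,9.410)
total: 14 segments, chained into 2 closed loop(s), length Σ = 11.683789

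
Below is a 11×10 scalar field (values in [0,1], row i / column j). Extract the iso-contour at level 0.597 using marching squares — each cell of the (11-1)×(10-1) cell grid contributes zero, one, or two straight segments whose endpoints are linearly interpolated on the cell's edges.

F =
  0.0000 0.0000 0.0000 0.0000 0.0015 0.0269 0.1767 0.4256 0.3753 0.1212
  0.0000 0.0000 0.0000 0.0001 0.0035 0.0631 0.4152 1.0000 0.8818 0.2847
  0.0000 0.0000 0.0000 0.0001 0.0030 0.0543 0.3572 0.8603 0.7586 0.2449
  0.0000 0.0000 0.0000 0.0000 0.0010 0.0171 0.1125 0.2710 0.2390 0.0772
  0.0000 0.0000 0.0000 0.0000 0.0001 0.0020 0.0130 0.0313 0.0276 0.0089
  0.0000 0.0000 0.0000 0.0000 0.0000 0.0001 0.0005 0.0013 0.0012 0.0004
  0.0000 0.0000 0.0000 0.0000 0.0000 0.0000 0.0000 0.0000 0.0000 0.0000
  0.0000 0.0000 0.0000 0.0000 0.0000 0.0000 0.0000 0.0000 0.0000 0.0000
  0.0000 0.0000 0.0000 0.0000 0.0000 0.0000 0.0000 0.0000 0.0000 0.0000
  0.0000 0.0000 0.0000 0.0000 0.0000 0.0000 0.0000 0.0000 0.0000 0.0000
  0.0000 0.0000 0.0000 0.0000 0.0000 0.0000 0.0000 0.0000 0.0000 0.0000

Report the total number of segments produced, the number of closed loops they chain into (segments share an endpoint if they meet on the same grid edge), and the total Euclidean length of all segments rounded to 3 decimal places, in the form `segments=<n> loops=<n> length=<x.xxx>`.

cell (0,6): code 0100 → (0.298,7.000)–(1.000,6.311)
cell (0,7): code 1100 → (0.438,8.000)–(0.298,7.000)
cell (0,8): code 1000 → (1.000,8.477)–(0.438,8.000)
cell (1,6): code 0110 → (1.000,6.311)–(2.000,6.477)
cell (1,8): code 1001 → (2.000,8.315)–(1.000,8.477)
cell (2,6): code 0010 → (2.000,6.477)–(2.447,7.000)
cell (2,7): code 0011 → (2.447,7.000)–(2.311,8.000)
cell (2,8): code 0001 → (2.311,8.000)–(2.000,8.315)
total: 8 segments, chained into 1 closed loop(s), length Σ = 6.896856

segments=8 loops=1 length=6.897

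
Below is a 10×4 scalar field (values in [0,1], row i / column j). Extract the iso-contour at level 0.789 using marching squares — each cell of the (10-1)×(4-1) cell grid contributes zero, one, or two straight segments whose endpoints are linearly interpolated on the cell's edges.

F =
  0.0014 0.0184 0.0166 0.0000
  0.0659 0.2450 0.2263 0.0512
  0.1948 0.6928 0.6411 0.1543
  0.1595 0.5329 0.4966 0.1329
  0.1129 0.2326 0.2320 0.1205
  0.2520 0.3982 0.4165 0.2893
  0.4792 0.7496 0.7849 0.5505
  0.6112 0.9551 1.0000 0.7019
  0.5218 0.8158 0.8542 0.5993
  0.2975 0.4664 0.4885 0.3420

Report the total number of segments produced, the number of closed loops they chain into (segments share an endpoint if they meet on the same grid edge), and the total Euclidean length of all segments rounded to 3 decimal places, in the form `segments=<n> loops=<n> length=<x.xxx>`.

segments=8 loops=1 length=6.774

cell (6,0): code 0100 → (6.192,1.000)–(7.000,0.517)
cell (6,1): code 1100 → (6.019,2.000)–(6.192,1.000)
cell (6,2): code 1000 → (7.000,2.708)–(6.019,2.000)
cell (7,0): code 0110 → (7.000,0.517)–(8.000,0.909)
cell (7,2): code 1001 → (8.000,2.256)–(7.000,2.708)
cell (8,0): code 0010 → (8.000,0.909)–(8.077,1.000)
cell (8,1): code 0011 → (8.077,1.000)–(8.178,2.000)
cell (8,2): code 0001 → (8.178,2.000)–(8.000,2.256)
total: 8 segments, chained into 1 closed loop(s), length Σ = 6.773547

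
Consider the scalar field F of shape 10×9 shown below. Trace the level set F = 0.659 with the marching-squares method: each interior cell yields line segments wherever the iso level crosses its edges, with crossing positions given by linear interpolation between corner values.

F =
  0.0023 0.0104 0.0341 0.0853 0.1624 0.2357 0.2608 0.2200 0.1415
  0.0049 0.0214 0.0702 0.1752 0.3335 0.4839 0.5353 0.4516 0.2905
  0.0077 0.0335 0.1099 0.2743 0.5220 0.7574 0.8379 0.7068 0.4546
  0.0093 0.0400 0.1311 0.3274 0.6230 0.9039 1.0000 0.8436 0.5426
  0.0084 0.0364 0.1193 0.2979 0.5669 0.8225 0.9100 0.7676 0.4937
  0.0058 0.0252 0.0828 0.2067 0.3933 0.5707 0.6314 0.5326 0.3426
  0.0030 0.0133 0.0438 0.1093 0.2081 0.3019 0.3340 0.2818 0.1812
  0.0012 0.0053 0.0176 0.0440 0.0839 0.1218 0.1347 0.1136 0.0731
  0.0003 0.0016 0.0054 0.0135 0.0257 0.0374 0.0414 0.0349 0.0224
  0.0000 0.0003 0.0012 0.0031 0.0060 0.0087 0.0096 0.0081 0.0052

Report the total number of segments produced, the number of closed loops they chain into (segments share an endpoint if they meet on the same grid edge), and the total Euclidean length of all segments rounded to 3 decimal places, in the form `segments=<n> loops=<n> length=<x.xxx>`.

segments=12 loops=1 length=10.801

cell (1,4): code 0100 → (1.640,5.000)–(2.000,4.582)
cell (1,5): code 1100 → (1.409,6.000)–(1.640,5.000)
cell (1,6): code 1100 → (1.813,7.000)–(1.409,6.000)
cell (1,7): code 1000 → (2.000,7.190)–(1.813,7.000)
cell (2,4): code 0110 → (2.000,4.582)–(3.000,4.128)
cell (2,7): code 1001 → (3.000,7.613)–(2.000,7.190)
cell (3,4): code 0110 → (3.000,4.128)–(4.000,4.360)
cell (3,7): code 1001 → (4.000,7.396)–(3.000,7.613)
cell (4,4): code 0010 → (4.000,4.360)–(4.649,5.000)
cell (4,5): code 0011 → (4.649,5.000)–(4.901,6.000)
cell (4,6): code 0011 → (4.901,6.000)–(4.462,7.000)
cell (4,7): code 0001 → (4.462,7.000)–(4.000,7.396)
total: 12 segments, chained into 1 closed loop(s), length Σ = 10.800579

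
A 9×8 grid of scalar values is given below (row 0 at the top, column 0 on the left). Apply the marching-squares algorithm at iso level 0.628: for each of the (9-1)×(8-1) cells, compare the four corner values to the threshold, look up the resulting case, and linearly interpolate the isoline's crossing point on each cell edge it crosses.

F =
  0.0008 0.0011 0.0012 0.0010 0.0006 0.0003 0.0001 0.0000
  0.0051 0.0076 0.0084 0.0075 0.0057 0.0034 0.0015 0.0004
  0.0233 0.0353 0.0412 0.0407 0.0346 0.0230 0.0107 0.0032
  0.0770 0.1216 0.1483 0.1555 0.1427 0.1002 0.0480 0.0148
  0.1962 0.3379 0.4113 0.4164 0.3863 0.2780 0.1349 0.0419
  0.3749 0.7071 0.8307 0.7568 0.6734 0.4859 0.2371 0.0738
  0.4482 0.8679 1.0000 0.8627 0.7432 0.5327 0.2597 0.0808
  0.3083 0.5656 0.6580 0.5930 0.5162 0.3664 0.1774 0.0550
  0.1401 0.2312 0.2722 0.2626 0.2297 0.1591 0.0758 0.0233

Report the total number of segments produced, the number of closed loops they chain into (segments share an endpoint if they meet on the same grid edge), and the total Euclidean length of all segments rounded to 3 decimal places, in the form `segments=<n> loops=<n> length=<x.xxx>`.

segments=14 loops=1 length=10.624

cell (4,0): code 0100 → (4.786,1.000)–(5.000,0.762)
cell (4,1): code 1100 → (4.517,2.000)–(4.786,1.000)
cell (4,2): code 1100 → (4.622,3.000)–(4.517,2.000)
cell (4,3): code 1100 → (4.842,4.000)–(4.622,3.000)
cell (4,4): code 1000 → (5.000,4.242)–(4.842,4.000)
cell (5,0): code 0110 → (5.000,0.762)–(6.000,0.428)
cell (5,4): code 1001 → (6.000,4.547)–(5.000,4.242)
cell (6,0): code 0010 → (6.000,0.428)–(6.794,1.000)
cell (6,1): code 0111 → (6.794,1.000)–(7.000,1.675)
cell (6,2): code 1011 → (7.000,2.462)–(6.870,3.000)
cell (6,3): code 0011 → (6.870,3.000)–(6.507,4.000)
cell (6,4): code 0001 → (6.507,4.000)–(6.000,4.547)
cell (7,1): code 0010 → (7.000,1.675)–(7.078,2.000)
cell (7,2): code 0001 → (7.078,2.000)–(7.000,2.462)
total: 14 segments, chained into 1 closed loop(s), length Σ = 10.624254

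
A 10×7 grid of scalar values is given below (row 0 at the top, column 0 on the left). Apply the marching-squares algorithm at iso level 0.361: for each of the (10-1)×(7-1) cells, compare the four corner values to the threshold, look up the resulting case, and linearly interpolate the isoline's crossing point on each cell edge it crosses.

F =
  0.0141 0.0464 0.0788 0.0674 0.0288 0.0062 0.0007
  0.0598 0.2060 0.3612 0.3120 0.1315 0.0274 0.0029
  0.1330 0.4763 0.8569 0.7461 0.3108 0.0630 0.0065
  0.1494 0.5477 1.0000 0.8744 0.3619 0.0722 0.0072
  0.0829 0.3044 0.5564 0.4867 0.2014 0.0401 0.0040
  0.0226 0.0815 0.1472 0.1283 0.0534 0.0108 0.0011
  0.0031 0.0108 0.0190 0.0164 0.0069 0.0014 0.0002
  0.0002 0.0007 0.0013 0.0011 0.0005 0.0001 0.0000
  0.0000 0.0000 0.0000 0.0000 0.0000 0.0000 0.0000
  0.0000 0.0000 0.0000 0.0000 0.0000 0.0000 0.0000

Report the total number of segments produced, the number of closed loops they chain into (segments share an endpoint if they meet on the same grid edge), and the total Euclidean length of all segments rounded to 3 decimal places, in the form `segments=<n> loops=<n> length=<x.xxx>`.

cell (0,1): code 0100 → (0.999,2.000)–(1.000,1.999)
cell (0,2): code 1000 → (1.000,2.004)–(0.999,2.000)
cell (1,0): code 0100 → (1.573,1.000)–(2.000,0.664)
cell (1,1): code 1110 → (1.000,1.999)–(1.573,1.000)
cell (1,2): code 1101 → (1.113,3.000)–(1.000,2.004)
cell (1,3): code 1000 → (2.000,3.885)–(1.113,3.000)
cell (2,0): code 0110 → (2.000,0.664)–(3.000,0.531)
cell (2,3): code 1101 → (2.982,4.000)–(2.000,3.885)
cell (2,4): code 1000 → (3.000,4.003)–(2.982,4.000)
cell (3,0): code 0010 → (3.000,0.531)–(3.767,1.000)
cell (3,1): code 0111 → (3.767,1.000)–(4.000,1.225)
cell (3,3): code 1011 → (4.000,3.441)–(3.006,4.000)
cell (3,4): code 0001 → (3.006,4.000)–(3.000,4.003)
cell (4,1): code 0010 → (4.000,1.225)–(4.478,2.000)
cell (4,2): code 0011 → (4.478,2.000)–(4.351,3.000)
cell (4,3): code 0001 → (4.351,3.000)–(4.000,3.441)
total: 16 segments, chained into 1 closed loop(s), length Σ = 10.822827

segments=16 loops=1 length=10.823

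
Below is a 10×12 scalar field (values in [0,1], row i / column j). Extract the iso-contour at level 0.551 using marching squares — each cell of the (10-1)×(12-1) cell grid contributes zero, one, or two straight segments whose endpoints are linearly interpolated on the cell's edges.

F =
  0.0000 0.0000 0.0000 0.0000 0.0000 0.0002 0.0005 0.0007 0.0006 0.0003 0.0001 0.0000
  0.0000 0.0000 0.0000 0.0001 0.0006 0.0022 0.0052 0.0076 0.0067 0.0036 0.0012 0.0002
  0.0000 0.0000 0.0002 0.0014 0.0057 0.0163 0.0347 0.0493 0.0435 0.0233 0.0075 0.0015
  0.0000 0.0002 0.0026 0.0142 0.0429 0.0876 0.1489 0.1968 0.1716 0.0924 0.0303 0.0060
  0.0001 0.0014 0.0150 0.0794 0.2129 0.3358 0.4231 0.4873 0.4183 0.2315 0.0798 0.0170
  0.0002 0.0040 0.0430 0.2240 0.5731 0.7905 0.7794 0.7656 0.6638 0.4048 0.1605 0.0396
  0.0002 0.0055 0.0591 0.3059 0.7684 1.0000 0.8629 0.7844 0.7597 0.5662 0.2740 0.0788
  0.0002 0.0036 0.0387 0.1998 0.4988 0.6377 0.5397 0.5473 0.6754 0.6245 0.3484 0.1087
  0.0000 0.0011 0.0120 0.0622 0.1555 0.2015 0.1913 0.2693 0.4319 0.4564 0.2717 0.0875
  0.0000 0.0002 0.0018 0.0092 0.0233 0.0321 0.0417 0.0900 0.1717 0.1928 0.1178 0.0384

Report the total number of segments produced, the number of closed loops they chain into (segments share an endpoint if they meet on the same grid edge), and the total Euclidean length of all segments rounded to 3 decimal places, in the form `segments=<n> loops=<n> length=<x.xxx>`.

segments=20 loops=1 length=14.847

cell (4,3): code 0100 → (4.939,4.000)–(5.000,3.937)
cell (4,4): code 1100 → (4.473,5.000)–(4.939,4.000)
cell (4,5): code 1100 → (4.359,6.000)–(4.473,5.000)
cell (4,6): code 1100 → (4.229,7.000)–(4.359,6.000)
cell (4,7): code 1100 → (4.541,8.000)–(4.229,7.000)
cell (4,8): code 1000 → (5.000,8.436)–(4.541,8.000)
cell (5,3): code 0110 → (5.000,3.937)–(6.000,3.530)
cell (5,8): code 1101 → (5.906,9.000)–(5.000,8.436)
cell (5,9): code 1000 → (6.000,9.052)–(5.906,9.000)
cell (6,3): code 0010 → (6.000,3.530)–(6.806,4.000)
cell (6,4): code 0111 → (6.806,4.000)–(7.000,4.376)
cell (6,5): code 1011 → (7.000,5.885)–(6.965,6.000)
cell (6,6): code 0011 → (6.965,6.000)–(6.984,7.000)
cell (6,7): code 0111 → (6.984,7.000)–(7.000,7.029)
cell (6,9): code 1001 → (7.000,9.266)–(6.000,9.052)
cell (7,4): code 0010 → (7.000,4.376)–(7.199,5.000)
cell (7,5): code 0001 → (7.199,5.000)–(7.000,5.885)
cell (7,7): code 0010 → (7.000,7.029)–(7.511,8.000)
cell (7,8): code 0011 → (7.511,8.000)–(7.437,9.000)
cell (7,9): code 0001 → (7.437,9.000)–(7.000,9.266)
total: 20 segments, chained into 1 closed loop(s), length Σ = 14.847104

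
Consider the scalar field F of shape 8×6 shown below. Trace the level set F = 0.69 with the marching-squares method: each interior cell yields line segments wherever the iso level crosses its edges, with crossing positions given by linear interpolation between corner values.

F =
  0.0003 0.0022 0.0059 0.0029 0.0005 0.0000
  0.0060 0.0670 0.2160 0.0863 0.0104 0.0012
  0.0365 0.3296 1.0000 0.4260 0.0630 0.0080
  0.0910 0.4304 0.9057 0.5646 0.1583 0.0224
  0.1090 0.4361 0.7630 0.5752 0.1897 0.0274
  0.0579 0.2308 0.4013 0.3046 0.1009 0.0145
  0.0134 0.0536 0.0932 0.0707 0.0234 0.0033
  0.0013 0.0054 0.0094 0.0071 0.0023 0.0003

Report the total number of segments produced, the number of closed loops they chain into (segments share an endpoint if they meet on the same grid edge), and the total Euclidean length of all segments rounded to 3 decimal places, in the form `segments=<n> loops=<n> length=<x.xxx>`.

cell (1,1): code 0100 → (1.605,2.000)–(2.000,1.538)
cell (1,2): code 1000 → (2.000,2.540)–(1.605,2.000)
cell (2,1): code 0110 → (2.000,1.538)–(3.000,1.546)
cell (2,2): code 1001 → (3.000,2.632)–(2.000,2.540)
cell (3,1): code 0110 → (3.000,1.546)–(4.000,1.777)
cell (3,2): code 1001 → (4.000,2.389)–(3.000,2.632)
cell (4,1): code 0010 → (4.000,1.777)–(4.202,2.000)
cell (4,2): code 0001 → (4.202,2.000)–(4.000,2.389)
total: 8 segments, chained into 1 closed loop(s), length Σ = 6.076511

segments=8 loops=1 length=6.077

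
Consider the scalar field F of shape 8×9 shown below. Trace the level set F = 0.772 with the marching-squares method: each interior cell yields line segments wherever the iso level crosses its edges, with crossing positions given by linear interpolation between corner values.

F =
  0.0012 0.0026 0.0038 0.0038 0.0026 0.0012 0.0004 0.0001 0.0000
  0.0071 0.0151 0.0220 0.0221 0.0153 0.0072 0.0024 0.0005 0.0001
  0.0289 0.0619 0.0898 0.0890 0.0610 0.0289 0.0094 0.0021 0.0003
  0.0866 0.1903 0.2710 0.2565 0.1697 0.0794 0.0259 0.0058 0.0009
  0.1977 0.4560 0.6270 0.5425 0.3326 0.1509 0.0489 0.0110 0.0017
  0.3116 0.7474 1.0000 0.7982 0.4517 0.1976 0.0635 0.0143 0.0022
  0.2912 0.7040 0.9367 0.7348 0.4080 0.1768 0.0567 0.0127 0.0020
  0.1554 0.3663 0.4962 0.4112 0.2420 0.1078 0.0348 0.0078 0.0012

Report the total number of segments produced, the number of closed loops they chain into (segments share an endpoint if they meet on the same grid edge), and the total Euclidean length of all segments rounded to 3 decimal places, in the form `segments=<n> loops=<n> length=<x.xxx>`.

cell (4,1): code 0100 → (4.389,2.000)–(5.000,1.097)
cell (4,2): code 1100 → (4.898,3.000)–(4.389,2.000)
cell (4,3): code 1000 → (5.000,3.076)–(4.898,3.000)
cell (5,1): code 0110 → (5.000,1.097)–(6.000,1.292)
cell (5,2): code 1011 → (6.000,2.816)–(5.413,3.000)
cell (5,3): code 0001 → (5.413,3.000)–(5.000,3.076)
cell (6,1): code 0010 → (6.000,1.292)–(6.374,2.000)
cell (6,2): code 0001 → (6.374,2.000)–(6.000,2.816)
total: 8 segments, chained into 1 closed loop(s), length Σ = 6.091186

segments=8 loops=1 length=6.091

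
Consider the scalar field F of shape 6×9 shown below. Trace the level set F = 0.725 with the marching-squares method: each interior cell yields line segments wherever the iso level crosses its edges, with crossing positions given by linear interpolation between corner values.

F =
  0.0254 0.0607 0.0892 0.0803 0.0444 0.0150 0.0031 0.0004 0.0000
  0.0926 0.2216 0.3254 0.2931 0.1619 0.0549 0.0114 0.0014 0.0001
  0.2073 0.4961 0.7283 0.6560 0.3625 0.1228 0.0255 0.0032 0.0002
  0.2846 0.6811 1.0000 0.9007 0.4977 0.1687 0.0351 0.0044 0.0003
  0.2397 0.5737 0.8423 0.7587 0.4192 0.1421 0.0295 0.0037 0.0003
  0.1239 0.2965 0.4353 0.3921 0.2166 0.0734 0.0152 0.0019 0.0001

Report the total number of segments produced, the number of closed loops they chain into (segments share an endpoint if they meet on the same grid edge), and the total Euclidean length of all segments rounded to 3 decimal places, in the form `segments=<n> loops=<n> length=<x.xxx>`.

segments=10 loops=1 length=7.029

cell (1,1): code 0100 → (1.992,2.000)–(2.000,1.986)
cell (1,2): code 1000 → (2.000,2.046)–(1.992,2.000)
cell (2,1): code 0110 → (2.000,1.986)–(3.000,1.138)
cell (2,2): code 1101 → (2.282,3.000)–(2.000,2.046)
cell (2,3): code 1000 → (3.000,3.436)–(2.282,3.000)
cell (3,1): code 0110 → (3.000,1.138)–(4.000,1.563)
cell (3,3): code 1001 → (4.000,3.099)–(3.000,3.436)
cell (4,1): code 0010 → (4.000,1.563)–(4.288,2.000)
cell (4,2): code 0011 → (4.288,2.000)–(4.092,3.000)
cell (4,3): code 0001 → (4.092,3.000)–(4.000,3.099)
total: 10 segments, chained into 1 closed loop(s), length Σ = 7.028756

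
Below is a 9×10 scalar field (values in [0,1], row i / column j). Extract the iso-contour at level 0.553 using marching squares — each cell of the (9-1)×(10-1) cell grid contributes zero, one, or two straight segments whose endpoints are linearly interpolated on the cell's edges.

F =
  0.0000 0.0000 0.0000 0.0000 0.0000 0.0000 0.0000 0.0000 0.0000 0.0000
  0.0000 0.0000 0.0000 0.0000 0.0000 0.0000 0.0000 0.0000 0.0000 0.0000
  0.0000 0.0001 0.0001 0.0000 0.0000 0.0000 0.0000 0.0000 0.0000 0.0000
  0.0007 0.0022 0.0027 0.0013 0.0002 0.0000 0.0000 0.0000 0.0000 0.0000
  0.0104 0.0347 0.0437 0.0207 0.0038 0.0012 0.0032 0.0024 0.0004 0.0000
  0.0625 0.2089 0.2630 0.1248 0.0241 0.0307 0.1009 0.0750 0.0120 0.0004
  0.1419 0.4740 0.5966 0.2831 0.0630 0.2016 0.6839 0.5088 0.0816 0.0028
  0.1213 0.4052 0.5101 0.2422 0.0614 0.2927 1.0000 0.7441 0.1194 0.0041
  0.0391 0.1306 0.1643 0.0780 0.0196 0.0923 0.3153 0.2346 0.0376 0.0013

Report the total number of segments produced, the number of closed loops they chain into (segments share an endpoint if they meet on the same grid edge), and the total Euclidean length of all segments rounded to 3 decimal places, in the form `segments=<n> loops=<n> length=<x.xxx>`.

segments=12 loops=2 length=7.518

cell (5,1): code 0100 → (5.869,2.000)–(6.000,1.644)
cell (5,2): code 1000 → (6.000,2.139)–(5.869,2.000)
cell (5,5): code 0100 → (5.775,6.000)–(6.000,5.729)
cell (5,6): code 1000 → (6.000,6.748)–(5.775,6.000)
cell (6,1): code 0010 → (6.000,1.644)–(6.504,2.000)
cell (6,2): code 0001 → (6.504,2.000)–(6.000,2.139)
cell (6,5): code 0110 → (6.000,5.729)–(7.000,5.368)
cell (6,6): code 1101 → (6.188,7.000)–(6.000,6.748)
cell (6,7): code 1000 → (7.000,7.306)–(6.188,7.000)
cell (7,5): code 0010 → (7.000,5.368)–(7.653,6.000)
cell (7,6): code 0011 → (7.653,6.000)–(7.375,7.000)
cell (7,7): code 0001 → (7.375,7.000)–(7.000,7.306)
total: 12 segments, chained into 2 closed loop(s), length Σ = 7.518310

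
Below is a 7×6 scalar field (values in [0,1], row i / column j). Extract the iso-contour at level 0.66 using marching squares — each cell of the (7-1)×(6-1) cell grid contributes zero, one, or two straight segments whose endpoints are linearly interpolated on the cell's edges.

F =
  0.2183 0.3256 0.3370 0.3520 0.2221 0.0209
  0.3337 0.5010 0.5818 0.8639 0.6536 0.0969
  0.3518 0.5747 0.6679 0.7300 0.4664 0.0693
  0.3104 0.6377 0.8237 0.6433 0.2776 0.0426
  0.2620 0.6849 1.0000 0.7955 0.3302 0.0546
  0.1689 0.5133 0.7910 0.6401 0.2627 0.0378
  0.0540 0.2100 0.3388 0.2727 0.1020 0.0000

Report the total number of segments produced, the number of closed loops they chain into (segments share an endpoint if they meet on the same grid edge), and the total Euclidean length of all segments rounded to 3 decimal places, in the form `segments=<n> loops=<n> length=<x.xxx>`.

cell (0,2): code 0100 → (0.602,3.000)–(1.000,2.277)
cell (0,3): code 1000 → (1.000,3.970)–(0.602,3.000)
cell (1,1): code 0100 → (1.908,2.000)–(2.000,1.915)
cell (1,2): code 1110 → (1.000,2.277)–(1.908,2.000)
cell (1,3): code 1001 → (2.000,3.266)–(1.000,3.970)
cell (2,1): code 0110 → (2.000,1.915)–(3.000,1.120)
cell (2,2): code 1011 → (3.000,2.907)–(2.807,3.000)
cell (2,3): code 0001 → (2.807,3.000)–(2.000,3.266)
cell (3,0): code 0100 → (3.472,1.000)–(4.000,0.941)
cell (3,1): code 1110 → (3.000,1.120)–(3.472,1.000)
cell (3,2): code 1101 → (3.110,3.000)–(3.000,2.907)
cell (3,3): code 1000 → (4.000,3.291)–(3.110,3.000)
cell (4,0): code 0010 → (4.000,0.941)–(4.145,1.000)
cell (4,1): code 0111 → (4.145,1.000)–(5.000,1.528)
cell (4,2): code 1011 → (5.000,2.868)–(4.872,3.000)
cell (4,3): code 0001 → (4.872,3.000)–(4.000,3.291)
cell (5,1): code 0010 → (5.000,1.528)–(5.290,2.000)
cell (5,2): code 0001 → (5.290,2.000)–(5.000,2.868)
total: 18 segments, chained into 1 closed loop(s), length Σ = 12.344241

segments=18 loops=1 length=12.344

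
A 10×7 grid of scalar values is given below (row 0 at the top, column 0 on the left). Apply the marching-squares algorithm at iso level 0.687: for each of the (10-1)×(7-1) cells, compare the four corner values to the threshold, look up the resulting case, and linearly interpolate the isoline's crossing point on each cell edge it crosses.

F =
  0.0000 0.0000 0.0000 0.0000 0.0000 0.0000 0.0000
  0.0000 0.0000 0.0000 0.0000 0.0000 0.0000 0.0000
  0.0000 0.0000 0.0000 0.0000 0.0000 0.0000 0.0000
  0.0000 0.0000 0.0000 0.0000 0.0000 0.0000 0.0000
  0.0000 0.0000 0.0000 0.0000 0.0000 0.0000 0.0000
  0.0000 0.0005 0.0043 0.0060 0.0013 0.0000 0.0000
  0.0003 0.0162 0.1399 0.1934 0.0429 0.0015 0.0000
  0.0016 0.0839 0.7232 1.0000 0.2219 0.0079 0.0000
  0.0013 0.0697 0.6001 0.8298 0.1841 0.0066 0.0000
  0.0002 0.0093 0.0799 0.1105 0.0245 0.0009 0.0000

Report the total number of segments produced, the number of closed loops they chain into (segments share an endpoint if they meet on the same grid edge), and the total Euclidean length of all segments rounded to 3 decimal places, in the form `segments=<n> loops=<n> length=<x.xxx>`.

segments=8 loops=1 length=4.761

cell (6,1): code 0100 → (6.938,2.000)–(7.000,1.943)
cell (6,2): code 1100 → (6.612,3.000)–(6.938,2.000)
cell (6,3): code 1000 → (7.000,3.402)–(6.612,3.000)
cell (7,1): code 0010 → (7.000,1.943)–(7.294,2.000)
cell (7,2): code 0111 → (7.294,2.000)–(8.000,2.378)
cell (7,3): code 1001 → (8.000,3.221)–(7.000,3.402)
cell (8,2): code 0010 → (8.000,2.378)–(8.199,3.000)
cell (8,3): code 0001 → (8.199,3.000)–(8.000,3.221)
total: 8 segments, chained into 1 closed loop(s), length Σ = 4.761182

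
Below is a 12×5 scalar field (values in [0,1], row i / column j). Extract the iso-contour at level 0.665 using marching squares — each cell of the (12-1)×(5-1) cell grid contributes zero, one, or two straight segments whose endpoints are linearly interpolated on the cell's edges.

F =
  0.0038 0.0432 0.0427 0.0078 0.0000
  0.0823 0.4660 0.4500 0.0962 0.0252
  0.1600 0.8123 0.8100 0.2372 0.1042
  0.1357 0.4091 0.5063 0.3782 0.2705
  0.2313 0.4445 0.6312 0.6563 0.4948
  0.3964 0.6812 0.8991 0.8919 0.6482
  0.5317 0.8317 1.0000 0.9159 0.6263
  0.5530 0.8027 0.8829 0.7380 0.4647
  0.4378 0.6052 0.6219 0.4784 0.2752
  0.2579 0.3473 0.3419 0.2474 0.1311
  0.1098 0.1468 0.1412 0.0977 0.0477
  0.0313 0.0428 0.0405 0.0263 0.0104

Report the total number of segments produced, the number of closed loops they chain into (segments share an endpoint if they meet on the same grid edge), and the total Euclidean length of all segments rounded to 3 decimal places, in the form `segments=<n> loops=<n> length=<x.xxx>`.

segments=18 loops=2 length=15.365

cell (1,0): code 0100 → (1.575,1.000)–(2.000,0.774)
cell (1,1): code 1100 → (1.597,2.000)–(1.575,1.000)
cell (1,2): code 1000 → (2.000,2.253)–(1.597,2.000)
cell (2,0): code 0010 → (2.000,0.774)–(2.365,1.000)
cell (2,1): code 0011 → (2.365,1.000)–(2.477,2.000)
cell (2,2): code 0001 → (2.477,2.000)–(2.000,2.253)
cell (4,0): code 0100 → (4.932,1.000)–(5.000,0.943)
cell (4,1): code 1100 → (4.126,2.000)–(4.932,1.000)
cell (4,2): code 1100 → (4.037,3.000)–(4.126,2.000)
cell (4,3): code 1000 → (5.000,3.931)–(4.037,3.000)
cell (5,0): code 0110 → (5.000,0.943)–(6.000,0.444)
cell (5,3): code 1001 → (6.000,3.866)–(5.000,3.931)
cell (6,0): code 0110 → (6.000,0.444)–(7.000,0.449)
cell (6,3): code 1001 → (7.000,3.267)–(6.000,3.866)
cell (7,0): code 0010 → (7.000,0.449)–(7.697,1.000)
cell (7,1): code 0011 → (7.697,1.000)–(7.835,2.000)
cell (7,2): code 0011 → (7.835,2.000)–(7.281,3.000)
cell (7,3): code 0001 → (7.281,3.000)–(7.000,3.267)
total: 18 segments, chained into 2 closed loop(s), length Σ = 15.364878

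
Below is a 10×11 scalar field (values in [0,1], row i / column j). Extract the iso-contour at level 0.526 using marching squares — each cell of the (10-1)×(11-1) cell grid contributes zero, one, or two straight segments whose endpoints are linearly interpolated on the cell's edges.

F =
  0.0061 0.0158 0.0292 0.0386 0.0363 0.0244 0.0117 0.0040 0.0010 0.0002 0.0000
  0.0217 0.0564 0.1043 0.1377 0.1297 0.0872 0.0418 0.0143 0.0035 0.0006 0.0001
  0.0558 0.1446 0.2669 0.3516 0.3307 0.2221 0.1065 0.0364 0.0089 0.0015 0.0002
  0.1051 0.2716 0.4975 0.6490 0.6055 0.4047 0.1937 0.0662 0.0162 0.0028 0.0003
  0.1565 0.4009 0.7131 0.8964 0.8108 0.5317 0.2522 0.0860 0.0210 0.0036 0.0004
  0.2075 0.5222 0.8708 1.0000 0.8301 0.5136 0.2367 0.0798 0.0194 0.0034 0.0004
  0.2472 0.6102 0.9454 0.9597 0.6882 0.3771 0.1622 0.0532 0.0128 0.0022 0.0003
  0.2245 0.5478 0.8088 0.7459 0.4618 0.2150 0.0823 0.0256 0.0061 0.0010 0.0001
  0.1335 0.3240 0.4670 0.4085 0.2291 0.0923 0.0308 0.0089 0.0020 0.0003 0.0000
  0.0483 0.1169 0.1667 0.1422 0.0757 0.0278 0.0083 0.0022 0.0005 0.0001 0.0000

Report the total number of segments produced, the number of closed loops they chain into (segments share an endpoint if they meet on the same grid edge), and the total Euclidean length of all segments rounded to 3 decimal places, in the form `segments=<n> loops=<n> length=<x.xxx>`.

segments=20 loops=1 length=14.715

cell (2,2): code 0100 → (2.586,3.000)–(3.000,2.188)
cell (2,3): code 1100 → (2.711,4.000)–(2.586,3.000)
cell (2,4): code 1000 → (3.000,4.396)–(2.711,4.000)
cell (3,1): code 0100 → (3.132,2.000)–(4.000,1.401)
cell (3,2): code 1110 → (3.000,2.188)–(3.132,2.000)
cell (3,4): code 1101 → (3.955,5.000)–(3.000,4.396)
cell (3,5): code 1000 → (4.000,5.020)–(3.955,5.000)
cell (4,1): code 0110 → (4.000,1.401)–(5.000,1.011)
cell (4,4): code 1011 → (5.000,4.961)–(4.315,5.000)
cell (4,5): code 0001 → (4.315,5.000)–(4.000,5.020)
cell (5,0): code 0100 → (5.043,1.000)–(6.000,0.768)
cell (5,1): code 1110 → (5.000,1.011)–(5.043,1.000)
cell (5,4): code 1001 → (6.000,4.521)–(5.000,4.961)
cell (6,0): code 0110 → (6.000,0.768)–(7.000,0.933)
cell (6,3): code 1011 → (7.000,3.774)–(6.716,4.000)
cell (6,4): code 0001 → (6.716,4.000)–(6.000,4.521)
cell (7,0): code 0010 → (7.000,0.933)–(7.097,1.000)
cell (7,1): code 0011 → (7.097,1.000)–(7.827,2.000)
cell (7,2): code 0011 → (7.827,2.000)–(7.652,3.000)
cell (7,3): code 0001 → (7.652,3.000)–(7.000,3.774)
total: 20 segments, chained into 1 closed loop(s), length Σ = 14.715445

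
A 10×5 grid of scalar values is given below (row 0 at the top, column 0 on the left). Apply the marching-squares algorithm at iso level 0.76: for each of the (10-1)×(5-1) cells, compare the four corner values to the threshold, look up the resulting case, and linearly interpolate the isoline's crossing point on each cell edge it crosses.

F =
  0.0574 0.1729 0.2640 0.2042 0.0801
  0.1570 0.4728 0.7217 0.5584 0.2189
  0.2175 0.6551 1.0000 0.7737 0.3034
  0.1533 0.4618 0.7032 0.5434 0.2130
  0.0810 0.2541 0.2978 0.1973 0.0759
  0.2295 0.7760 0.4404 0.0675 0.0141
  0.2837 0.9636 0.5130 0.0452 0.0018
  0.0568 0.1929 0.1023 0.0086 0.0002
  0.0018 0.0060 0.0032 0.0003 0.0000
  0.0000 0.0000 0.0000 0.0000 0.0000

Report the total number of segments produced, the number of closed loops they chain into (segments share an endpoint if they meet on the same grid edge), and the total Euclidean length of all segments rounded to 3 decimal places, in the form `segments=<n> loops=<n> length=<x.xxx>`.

segments=12 loops=2 length=7.977

cell (1,1): code 0100 → (1.138,2.000)–(2.000,1.304)
cell (1,2): code 1100 → (1.936,3.000)–(1.138,2.000)
cell (1,3): code 1000 → (2.000,3.029)–(1.936,3.000)
cell (2,1): code 0010 → (2.000,1.304)–(2.809,2.000)
cell (2,2): code 0011 → (2.809,2.000)–(2.059,3.000)
cell (2,3): code 0001 → (2.059,3.000)–(2.000,3.029)
cell (4,0): code 0100 → (4.969,1.000)–(5.000,0.971)
cell (4,1): code 1000 → (5.000,1.048)–(4.969,1.000)
cell (5,0): code 0110 → (5.000,0.971)–(6.000,0.701)
cell (5,1): code 1001 → (6.000,1.452)–(5.000,1.048)
cell (6,0): code 0010 → (6.000,0.701)–(6.264,1.000)
cell (6,1): code 0001 → (6.264,1.000)–(6.000,1.452)
total: 12 segments, chained into 2 closed loop(s), length Σ = 7.976713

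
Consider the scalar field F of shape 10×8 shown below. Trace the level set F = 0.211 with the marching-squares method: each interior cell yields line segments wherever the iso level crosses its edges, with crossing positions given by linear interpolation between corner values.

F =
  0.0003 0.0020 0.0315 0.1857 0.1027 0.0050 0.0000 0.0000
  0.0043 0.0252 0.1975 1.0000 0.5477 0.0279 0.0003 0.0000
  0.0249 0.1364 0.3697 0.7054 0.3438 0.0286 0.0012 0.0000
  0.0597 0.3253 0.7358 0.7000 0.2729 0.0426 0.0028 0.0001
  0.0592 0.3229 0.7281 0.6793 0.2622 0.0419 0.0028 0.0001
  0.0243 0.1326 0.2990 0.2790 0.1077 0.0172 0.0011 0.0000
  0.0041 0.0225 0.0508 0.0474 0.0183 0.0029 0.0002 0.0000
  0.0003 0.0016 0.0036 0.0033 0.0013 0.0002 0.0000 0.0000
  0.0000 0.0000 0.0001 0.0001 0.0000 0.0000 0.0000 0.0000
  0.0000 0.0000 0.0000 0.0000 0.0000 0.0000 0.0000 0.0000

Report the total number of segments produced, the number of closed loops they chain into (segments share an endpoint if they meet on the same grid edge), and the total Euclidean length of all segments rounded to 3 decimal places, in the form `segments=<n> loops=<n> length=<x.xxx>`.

segments=18 loops=1 length=14.701

cell (0,2): code 0100 → (0.031,3.000)–(1.000,2.017)
cell (0,3): code 1100 → (0.243,4.000)–(0.031,3.000)
cell (0,4): code 1000 → (1.000,4.648)–(0.243,4.000)
cell (1,1): code 0100 → (1.078,2.000)–(2.000,1.320)
cell (1,2): code 1110 → (1.000,2.017)–(1.078,2.000)
cell (1,4): code 1001 → (2.000,4.421)–(1.000,4.648)
cell (2,0): code 0100 → (2.395,1.000)–(3.000,0.570)
cell (2,1): code 1110 → (2.000,1.320)–(2.395,1.000)
cell (2,4): code 1001 → (3.000,4.269)–(2.000,4.421)
cell (3,0): code 0110 → (3.000,0.570)–(4.000,0.576)
cell (3,4): code 1001 → (4.000,4.232)–(3.000,4.269)
cell (4,0): code 0010 → (4.000,0.576)–(4.588,1.000)
cell (4,1): code 0111 → (4.588,1.000)–(5.000,1.471)
cell (4,3): code 1011 → (5.000,3.397)–(4.331,4.000)
cell (4,4): code 0001 → (4.331,4.000)–(4.000,4.232)
cell (5,1): code 0010 → (5.000,1.471)–(5.355,2.000)
cell (5,2): code 0011 → (5.355,2.000)–(5.294,3.000)
cell (5,3): code 0001 → (5.294,3.000)–(5.000,3.397)
total: 18 segments, chained into 1 closed loop(s), length Σ = 14.701020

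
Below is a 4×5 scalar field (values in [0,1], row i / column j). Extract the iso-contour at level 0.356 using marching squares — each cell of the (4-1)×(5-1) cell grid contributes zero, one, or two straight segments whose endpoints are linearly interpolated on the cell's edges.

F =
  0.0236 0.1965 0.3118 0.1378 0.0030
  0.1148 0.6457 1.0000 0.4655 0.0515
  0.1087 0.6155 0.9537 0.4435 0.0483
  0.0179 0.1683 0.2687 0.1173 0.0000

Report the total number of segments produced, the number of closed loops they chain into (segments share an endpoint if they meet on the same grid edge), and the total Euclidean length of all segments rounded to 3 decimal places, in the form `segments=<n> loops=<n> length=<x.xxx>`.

segments=10 loops=1 length=8.813

cell (0,0): code 0100 → (0.355,1.000)–(1.000,0.454)
cell (0,1): code 1100 → (0.064,2.000)–(0.355,1.000)
cell (0,2): code 1100 → (0.666,3.000)–(0.064,2.000)
cell (0,3): code 1000 → (1.000,3.264)–(0.666,3.000)
cell (1,0): code 0110 → (1.000,0.454)–(2.000,0.488)
cell (1,3): code 1001 → (2.000,3.221)–(1.000,3.264)
cell (2,0): code 0010 → (2.000,0.488)–(2.580,1.000)
cell (2,1): code 0011 → (2.580,1.000)–(2.873,2.000)
cell (2,2): code 0011 → (2.873,2.000)–(2.268,3.000)
cell (2,3): code 0001 → (2.268,3.000)–(2.000,3.221)
total: 10 segments, chained into 1 closed loop(s), length Σ = 8.812876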